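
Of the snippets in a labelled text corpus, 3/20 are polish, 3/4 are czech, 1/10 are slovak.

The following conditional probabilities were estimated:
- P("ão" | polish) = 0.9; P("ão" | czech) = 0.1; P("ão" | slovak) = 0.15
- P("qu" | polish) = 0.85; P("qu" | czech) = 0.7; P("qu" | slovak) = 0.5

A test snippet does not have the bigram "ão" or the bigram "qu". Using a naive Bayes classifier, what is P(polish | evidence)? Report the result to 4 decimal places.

0.0091

polish: 0.15 × (1−0.9) × (1−0.85) = 0.00225
czech: 0.75 × (1−0.1) × (1−0.7) = 0.2025
slovak: 0.1 × (1−0.15) × (1−0.5) = 0.0425
P(polish | x) = 0.00225 / 0.24725 ≈ 0.0091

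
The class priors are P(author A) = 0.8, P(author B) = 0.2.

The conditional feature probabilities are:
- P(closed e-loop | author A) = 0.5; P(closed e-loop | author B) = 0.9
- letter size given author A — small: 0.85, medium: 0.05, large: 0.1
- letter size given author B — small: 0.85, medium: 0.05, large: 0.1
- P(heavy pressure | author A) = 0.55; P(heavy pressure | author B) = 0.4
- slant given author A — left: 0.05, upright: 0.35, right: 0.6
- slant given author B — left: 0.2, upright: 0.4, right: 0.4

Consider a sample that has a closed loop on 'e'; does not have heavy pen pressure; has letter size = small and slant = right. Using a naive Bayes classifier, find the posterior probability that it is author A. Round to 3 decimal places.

0.714

author A: 0.8 × 0.5 × 0.85 × (1−0.55) × 0.6 = 0.0918
author B: 0.2 × 0.9 × 0.85 × (1−0.4) × 0.4 = 0.03672
P(author A | x) = 0.0918 / 0.12852 ≈ 0.714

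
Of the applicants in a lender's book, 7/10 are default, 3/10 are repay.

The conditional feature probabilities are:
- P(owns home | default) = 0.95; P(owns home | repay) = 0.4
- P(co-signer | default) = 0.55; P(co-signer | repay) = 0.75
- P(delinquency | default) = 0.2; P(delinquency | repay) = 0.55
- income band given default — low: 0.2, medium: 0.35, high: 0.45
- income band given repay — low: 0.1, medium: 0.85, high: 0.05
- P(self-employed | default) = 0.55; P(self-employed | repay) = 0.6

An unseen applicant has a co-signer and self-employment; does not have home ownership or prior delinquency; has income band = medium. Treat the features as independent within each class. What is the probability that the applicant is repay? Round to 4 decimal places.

0.9127

default: 0.7 × (1−0.95) × 0.55 × (1−0.2) × 0.35 × 0.55 = 0.0029645
repay: 0.3 × (1−0.4) × 0.75 × (1−0.55) × 0.85 × 0.6 = 0.0309825
P(repay | x) = 0.0309825 / 0.033947 ≈ 0.9127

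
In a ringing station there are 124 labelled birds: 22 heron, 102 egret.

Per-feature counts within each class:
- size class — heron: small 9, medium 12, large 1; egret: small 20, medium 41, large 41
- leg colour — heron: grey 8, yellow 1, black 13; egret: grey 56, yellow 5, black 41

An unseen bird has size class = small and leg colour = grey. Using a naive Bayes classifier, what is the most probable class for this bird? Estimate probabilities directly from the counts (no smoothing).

heron: (22/124) × (9/22) × (8/22) ≈ 0.026393
egret: (102/124) × (20/102) × (56/102) ≈ 0.0885515
Highest score → egret.

egret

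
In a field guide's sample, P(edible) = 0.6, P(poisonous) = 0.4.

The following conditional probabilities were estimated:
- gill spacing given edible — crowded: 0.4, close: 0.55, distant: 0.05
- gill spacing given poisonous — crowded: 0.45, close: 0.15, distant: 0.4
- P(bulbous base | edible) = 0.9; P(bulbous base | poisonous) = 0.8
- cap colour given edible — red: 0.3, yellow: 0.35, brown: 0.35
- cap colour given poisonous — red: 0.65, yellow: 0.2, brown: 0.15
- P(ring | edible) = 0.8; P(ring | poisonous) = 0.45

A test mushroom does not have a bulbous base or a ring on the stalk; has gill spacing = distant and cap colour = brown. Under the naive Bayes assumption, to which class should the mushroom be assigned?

poisonous

edible: 0.6 × 0.05 × (1−0.9) × 0.35 × (1−0.8) = 0.00021
poisonous: 0.4 × 0.4 × (1−0.8) × 0.15 × (1−0.45) = 0.00264
Highest score → poisonous.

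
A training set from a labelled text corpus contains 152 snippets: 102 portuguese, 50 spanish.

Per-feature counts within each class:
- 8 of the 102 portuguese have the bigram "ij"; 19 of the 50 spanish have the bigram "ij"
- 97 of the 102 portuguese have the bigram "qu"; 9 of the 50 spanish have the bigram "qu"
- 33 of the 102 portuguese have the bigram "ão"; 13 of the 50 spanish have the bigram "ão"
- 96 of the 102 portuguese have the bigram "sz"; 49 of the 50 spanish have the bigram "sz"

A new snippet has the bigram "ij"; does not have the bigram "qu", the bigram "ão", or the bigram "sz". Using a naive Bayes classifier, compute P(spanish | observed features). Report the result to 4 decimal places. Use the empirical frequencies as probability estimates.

0.9366

portuguese: (102/152) × (8/102) × (5/102) × (69/102) × (6/102) ≈ 0.000102664
spanish: (50/152) × (19/50) × (41/50) × (37/50) × (1/50) = 0.001517
P(spanish | x) = 0.001517 / 0.001619664 ≈ 0.9366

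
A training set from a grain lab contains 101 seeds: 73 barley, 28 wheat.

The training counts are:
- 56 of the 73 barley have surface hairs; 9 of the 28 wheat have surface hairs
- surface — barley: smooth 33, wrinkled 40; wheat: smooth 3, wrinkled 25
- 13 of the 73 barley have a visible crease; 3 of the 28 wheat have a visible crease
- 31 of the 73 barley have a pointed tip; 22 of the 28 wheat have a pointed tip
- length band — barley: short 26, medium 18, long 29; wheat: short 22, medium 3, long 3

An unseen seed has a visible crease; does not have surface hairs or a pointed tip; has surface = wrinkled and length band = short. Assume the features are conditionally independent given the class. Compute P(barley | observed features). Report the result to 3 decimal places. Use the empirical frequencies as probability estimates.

barley: (73/101) × (17/73) × (40/73) × (13/73) × (42/73) × (26/73) ≈ 0.0033656
wheat: (28/101) × (19/28) × (25/28) × (3/28) × (6/28) × (22/28) ≈ 0.00302995
P(barley | x) = 0.0033656 / 0.00639555 ≈ 0.526

0.526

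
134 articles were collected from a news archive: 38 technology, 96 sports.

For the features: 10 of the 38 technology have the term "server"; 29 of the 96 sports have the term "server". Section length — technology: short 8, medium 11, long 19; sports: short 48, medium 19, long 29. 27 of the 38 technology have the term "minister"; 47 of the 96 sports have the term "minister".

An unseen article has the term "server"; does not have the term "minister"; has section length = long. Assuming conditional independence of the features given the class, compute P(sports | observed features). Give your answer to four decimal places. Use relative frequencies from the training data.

technology: (38/134) × (10/38) × (19/38) × (11/38) ≈ 0.0108013
sports: (96/134) × (29/96) × (29/96) × (49/96) ≈ 0.0333691
P(sports | x) = 0.0333691 / 0.0441704 ≈ 0.7555

0.7555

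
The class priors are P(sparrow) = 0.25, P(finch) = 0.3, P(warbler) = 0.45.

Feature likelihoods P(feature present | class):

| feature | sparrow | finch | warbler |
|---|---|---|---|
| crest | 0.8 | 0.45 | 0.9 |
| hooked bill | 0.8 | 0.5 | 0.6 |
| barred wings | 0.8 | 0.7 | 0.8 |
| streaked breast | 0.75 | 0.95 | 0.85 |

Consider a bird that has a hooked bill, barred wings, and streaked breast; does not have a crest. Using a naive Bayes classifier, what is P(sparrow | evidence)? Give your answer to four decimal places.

sparrow: 0.25 × (1−0.8) × 0.8 × 0.8 × 0.75 = 0.024
finch: 0.3 × (1−0.45) × 0.5 × 0.7 × 0.95 = 0.0548625
warbler: 0.45 × (1−0.9) × 0.6 × 0.8 × 0.85 = 0.01836
P(sparrow | x) = 0.024 / 0.0972225 ≈ 0.2469

0.2469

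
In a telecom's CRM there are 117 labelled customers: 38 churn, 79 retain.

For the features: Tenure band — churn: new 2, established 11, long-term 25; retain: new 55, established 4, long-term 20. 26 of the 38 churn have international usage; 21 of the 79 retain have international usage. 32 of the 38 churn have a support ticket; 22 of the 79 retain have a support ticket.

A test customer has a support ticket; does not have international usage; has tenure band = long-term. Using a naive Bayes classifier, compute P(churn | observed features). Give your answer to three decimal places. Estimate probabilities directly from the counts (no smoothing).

churn: (38/117) × (25/38) × (12/38) × (32/38) ≈ 0.0568222
retain: (79/117) × (20/79) × (58/79) × (22/79) ≈ 0.0349495
P(churn | x) = 0.0568222 / 0.0917717 ≈ 0.619

0.619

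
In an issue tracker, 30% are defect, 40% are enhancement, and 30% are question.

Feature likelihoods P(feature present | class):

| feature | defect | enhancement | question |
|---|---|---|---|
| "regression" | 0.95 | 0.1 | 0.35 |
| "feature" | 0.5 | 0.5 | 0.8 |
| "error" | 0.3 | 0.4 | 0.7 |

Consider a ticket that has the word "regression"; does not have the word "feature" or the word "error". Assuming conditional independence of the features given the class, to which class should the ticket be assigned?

defect: 0.3 × 0.95 × (1−0.5) × (1−0.3) = 0.09975
enhancement: 0.4 × 0.1 × (1−0.5) × (1−0.4) = 0.012
question: 0.3 × 0.35 × (1−0.8) × (1−0.7) = 0.0063
Highest score → defect.

defect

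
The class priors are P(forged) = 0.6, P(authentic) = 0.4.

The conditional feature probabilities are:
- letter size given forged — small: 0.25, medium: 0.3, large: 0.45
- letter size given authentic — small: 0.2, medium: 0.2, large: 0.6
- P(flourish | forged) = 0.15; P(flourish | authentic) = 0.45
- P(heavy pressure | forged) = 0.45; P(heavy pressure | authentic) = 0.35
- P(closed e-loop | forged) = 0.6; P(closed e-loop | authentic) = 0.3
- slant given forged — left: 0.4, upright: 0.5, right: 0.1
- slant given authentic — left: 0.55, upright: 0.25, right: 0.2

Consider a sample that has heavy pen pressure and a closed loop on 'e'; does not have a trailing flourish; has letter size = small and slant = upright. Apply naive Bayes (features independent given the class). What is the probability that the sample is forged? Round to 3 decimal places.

forged: 0.6 × 0.25 × (1−0.15) × 0.45 × 0.6 × 0.5 = 0.0172125
authentic: 0.4 × 0.2 × (1−0.45) × 0.35 × 0.3 × 0.25 = 0.001155
P(forged | x) = 0.0172125 / 0.0183675 ≈ 0.937

0.937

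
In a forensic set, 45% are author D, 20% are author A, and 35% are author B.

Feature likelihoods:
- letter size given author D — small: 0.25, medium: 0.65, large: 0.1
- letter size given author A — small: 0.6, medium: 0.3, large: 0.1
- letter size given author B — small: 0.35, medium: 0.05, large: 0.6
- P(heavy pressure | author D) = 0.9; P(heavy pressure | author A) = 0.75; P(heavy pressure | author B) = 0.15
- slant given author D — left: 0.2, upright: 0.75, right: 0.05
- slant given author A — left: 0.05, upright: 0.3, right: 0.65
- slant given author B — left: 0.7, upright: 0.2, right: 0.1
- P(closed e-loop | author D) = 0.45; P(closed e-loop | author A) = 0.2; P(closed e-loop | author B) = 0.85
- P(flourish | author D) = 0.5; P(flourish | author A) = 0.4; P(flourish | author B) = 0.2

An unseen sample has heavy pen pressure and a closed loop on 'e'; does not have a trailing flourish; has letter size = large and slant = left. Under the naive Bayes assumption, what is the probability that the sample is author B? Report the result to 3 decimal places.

author D: 0.45 × 0.1 × 0.9 × 0.2 × 0.45 × (1−0.5) = 0.0018225
author A: 0.2 × 0.1 × 0.75 × 0.05 × 0.2 × (1−0.4) = 0.00009
author B: 0.35 × 0.6 × 0.15 × 0.7 × 0.85 × (1−0.2) = 0.014994
P(author B | x) = 0.014994 / 0.0169065 ≈ 0.887

0.887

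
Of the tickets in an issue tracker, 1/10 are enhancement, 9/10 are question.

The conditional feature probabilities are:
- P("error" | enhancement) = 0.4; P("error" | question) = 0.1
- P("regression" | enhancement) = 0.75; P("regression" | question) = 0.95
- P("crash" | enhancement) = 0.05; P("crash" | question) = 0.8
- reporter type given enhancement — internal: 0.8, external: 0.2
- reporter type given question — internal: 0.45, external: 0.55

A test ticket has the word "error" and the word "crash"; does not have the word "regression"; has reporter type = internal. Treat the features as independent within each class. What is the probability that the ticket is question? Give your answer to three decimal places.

enhancement: 0.1 × 0.4 × (1−0.75) × 0.05 × 0.8 = 0.0004
question: 0.9 × 0.1 × (1−0.95) × 0.8 × 0.45 = 0.00162
P(question | x) = 0.00162 / 0.00202 ≈ 0.802

0.802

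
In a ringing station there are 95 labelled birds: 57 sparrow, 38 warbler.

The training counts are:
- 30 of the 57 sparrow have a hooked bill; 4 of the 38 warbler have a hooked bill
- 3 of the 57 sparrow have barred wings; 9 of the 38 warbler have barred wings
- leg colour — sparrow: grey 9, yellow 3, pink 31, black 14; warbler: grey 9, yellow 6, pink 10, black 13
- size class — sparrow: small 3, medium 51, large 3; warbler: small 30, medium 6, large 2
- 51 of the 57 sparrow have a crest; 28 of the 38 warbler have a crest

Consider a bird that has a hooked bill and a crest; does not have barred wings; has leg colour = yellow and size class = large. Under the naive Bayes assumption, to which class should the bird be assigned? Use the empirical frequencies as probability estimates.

sparrow: (57/95) × (30/57) × (54/57) × (3/57) × (3/57) × (51/57) ≈ 0.000741489
warbler: (38/95) × (4/38) × (29/38) × (6/38) × (2/38) × (28/38) ≈ 0.000196761
Highest score → sparrow.

sparrow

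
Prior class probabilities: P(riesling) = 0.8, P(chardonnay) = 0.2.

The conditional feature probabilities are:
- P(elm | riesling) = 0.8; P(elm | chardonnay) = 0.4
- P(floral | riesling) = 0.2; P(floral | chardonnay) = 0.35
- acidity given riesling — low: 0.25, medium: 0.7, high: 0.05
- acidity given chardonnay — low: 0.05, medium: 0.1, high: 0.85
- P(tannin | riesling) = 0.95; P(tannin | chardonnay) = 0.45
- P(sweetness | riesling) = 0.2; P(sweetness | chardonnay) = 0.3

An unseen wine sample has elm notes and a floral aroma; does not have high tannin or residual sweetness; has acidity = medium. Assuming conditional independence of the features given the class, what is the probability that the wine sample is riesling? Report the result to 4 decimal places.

riesling: 0.8 × 0.8 × 0.2 × 0.7 × (1−0.95) × (1−0.2) = 0.003584
chardonnay: 0.2 × 0.4 × 0.35 × 0.1 × (1−0.45) × (1−0.3) = 0.001078
P(riesling | x) = 0.003584 / 0.004662 ≈ 0.7688

0.7688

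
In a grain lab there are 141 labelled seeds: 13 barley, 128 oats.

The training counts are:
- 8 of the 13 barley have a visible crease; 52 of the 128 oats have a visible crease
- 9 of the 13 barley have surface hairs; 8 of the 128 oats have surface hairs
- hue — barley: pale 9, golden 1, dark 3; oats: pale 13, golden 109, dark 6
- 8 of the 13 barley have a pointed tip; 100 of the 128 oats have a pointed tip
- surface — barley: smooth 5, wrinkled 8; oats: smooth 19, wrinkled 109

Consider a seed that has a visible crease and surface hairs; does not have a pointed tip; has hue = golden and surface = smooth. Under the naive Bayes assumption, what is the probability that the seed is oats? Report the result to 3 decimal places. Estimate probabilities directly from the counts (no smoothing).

barley: (13/141) × (8/13) × (9/13) × (1/13) × (5/13) × (5/13) ≈ 0.000446972
oats: (128/141) × (52/128) × (8/128) × (109/128) × (28/128) × (19/128) ≈ 0.000637342
P(oats | x) = 0.000637342 / 0.001084314 ≈ 0.588

0.588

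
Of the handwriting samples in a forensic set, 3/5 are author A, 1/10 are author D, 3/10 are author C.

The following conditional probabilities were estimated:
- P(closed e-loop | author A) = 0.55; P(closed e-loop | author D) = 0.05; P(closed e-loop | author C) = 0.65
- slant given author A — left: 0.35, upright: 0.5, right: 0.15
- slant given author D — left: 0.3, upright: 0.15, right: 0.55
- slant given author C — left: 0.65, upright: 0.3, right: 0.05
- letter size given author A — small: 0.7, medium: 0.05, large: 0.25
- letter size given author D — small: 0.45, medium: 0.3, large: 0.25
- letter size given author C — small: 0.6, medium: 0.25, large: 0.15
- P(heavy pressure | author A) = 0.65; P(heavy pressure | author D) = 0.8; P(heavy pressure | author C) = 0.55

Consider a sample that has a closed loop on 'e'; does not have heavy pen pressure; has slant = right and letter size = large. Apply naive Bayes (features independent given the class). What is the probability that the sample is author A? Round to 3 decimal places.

author A: 0.6 × 0.55 × 0.15 × 0.25 × (1−0.65) = 0.00433125
author D: 0.1 × 0.05 × 0.55 × 0.25 × (1−0.8) = 0.0001375
author C: 0.3 × 0.65 × 0.05 × 0.15 × (1−0.55) = 0.000658125
P(author A | x) = 0.00433125 / 0.005126875 ≈ 0.845

0.845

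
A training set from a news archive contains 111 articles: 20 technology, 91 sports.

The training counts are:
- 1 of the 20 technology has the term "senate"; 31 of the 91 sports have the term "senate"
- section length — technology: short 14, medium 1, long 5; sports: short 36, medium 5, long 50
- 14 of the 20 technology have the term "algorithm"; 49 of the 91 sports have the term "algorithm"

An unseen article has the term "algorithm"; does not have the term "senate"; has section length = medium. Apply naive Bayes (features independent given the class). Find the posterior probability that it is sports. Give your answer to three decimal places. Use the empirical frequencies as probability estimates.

0.727

technology: (20/111) × (19/20) × (1/20) × (14/20) ≈ 0.00599099
sports: (91/111) × (60/91) × (5/91) × (49/91) ≈ 0.0159923
P(sports | x) = 0.0159923 / 0.02198329 ≈ 0.727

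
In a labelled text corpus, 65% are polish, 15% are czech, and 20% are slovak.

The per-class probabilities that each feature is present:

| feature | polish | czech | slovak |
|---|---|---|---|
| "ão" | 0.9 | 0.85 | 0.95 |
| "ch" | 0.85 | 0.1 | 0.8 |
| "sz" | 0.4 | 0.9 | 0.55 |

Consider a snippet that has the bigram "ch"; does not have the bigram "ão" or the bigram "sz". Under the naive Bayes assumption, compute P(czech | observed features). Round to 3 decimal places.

0.006

polish: 0.65 × (1−0.9) × 0.85 × (1−0.4) = 0.03315
czech: 0.15 × (1−0.85) × 0.1 × (1−0.9) = 0.000225
slovak: 0.2 × (1−0.95) × 0.8 × (1−0.55) = 0.0036
P(czech | x) = 0.000225 / 0.036975 ≈ 0.006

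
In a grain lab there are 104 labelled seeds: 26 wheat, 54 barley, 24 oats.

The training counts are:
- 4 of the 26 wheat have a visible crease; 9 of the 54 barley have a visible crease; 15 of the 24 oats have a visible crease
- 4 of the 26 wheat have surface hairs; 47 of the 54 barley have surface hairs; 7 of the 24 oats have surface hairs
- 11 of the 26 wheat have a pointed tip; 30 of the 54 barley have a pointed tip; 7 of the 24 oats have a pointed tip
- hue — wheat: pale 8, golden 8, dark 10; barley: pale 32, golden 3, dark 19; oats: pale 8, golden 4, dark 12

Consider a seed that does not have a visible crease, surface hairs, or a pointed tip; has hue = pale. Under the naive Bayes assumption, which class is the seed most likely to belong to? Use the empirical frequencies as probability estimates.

wheat: (26/104) × (22/26) × (22/26) × (15/26) × (8/26) ≈ 0.0317741
barley: (54/104) × (45/54) × (7/54) × (24/54) × (32/54) ≈ 0.0147726
oats: (24/104) × (9/24) × (17/24) × (17/24) × (8/24) ≈ 0.0144732
Highest score → wheat.

wheat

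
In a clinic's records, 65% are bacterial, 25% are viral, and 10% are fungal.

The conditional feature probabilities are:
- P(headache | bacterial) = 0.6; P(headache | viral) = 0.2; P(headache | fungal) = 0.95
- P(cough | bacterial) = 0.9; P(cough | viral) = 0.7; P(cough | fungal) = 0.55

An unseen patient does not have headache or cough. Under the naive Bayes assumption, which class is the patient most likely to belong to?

viral

bacterial: 0.65 × (1−0.6) × (1−0.9) = 0.026
viral: 0.25 × (1−0.2) × (1−0.7) = 0.06
fungal: 0.1 × (1−0.95) × (1−0.55) = 0.00225
Highest score → viral.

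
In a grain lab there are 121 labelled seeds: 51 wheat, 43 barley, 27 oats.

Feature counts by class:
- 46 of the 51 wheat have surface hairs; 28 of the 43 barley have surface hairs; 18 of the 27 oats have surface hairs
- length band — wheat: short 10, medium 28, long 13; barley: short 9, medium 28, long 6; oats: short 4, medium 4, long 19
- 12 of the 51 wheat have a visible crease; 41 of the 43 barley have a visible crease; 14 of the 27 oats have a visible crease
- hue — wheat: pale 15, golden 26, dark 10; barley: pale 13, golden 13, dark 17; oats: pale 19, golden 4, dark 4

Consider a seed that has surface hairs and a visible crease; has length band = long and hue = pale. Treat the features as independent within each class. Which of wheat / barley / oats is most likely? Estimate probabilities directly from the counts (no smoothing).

oats

wheat: (51/121) × (46/51) × (13/51) × (12/51) × (15/51) ≈ 0.00670622
barley: (43/121) × (28/43) × (6/43) × (41/43) × (13/43) ≈ 0.00930777
oats: (27/121) × (18/27) × (19/27) × (14/27) × (19/27) ≈ 0.0381972
Highest score → oats.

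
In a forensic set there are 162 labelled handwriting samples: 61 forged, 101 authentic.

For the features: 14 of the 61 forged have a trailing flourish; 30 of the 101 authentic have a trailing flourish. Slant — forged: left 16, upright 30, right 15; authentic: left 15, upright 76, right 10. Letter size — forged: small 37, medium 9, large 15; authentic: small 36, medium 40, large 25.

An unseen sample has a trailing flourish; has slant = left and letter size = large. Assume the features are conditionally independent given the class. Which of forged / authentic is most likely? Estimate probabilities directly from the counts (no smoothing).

forged: (61/162) × (14/61) × (16/61) × (15/61) ≈ 0.00557397
authentic: (101/162) × (30/101) × (15/101) × (25/101) ≈ 0.00680761
Highest score → authentic.

authentic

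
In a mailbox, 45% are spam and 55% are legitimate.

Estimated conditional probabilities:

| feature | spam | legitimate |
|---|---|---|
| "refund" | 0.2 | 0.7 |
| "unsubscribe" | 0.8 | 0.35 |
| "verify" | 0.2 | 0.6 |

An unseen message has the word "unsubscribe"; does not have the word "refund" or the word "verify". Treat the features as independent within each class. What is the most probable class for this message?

spam: 0.45 × (1−0.2) × 0.8 × (1−0.2) = 0.2304
legitimate: 0.55 × (1−0.7) × 0.35 × (1−0.6) = 0.0231
Highest score → spam.

spam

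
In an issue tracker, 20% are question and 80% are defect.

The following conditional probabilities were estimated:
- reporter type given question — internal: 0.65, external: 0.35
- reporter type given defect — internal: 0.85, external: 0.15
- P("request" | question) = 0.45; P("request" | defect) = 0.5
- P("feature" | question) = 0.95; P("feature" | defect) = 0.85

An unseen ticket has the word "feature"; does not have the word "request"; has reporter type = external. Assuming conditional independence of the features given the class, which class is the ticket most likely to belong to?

defect

question: 0.2 × 0.35 × (1−0.45) × 0.95 = 0.036575
defect: 0.8 × 0.15 × (1−0.5) × 0.85 = 0.051
Highest score → defect.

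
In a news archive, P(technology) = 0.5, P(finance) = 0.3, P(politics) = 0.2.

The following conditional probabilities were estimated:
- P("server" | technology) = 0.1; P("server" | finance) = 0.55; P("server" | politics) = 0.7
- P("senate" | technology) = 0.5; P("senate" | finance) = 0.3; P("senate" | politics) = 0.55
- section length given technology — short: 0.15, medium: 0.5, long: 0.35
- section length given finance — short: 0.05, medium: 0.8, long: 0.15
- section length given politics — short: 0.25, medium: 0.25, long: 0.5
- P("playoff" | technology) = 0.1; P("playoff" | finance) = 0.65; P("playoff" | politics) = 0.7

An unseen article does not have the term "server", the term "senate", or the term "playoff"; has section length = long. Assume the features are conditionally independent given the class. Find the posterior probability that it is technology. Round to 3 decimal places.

0.887

technology: 0.5 × (1−0.1) × (1−0.5) × 0.35 × (1−0.1) = 0.070875
finance: 0.3 × (1−0.55) × (1−0.3) × 0.15 × (1−0.65) = 0.00496125
politics: 0.2 × (1−0.7) × (1−0.55) × 0.5 × (1−0.7) = 0.00405
P(technology | x) = 0.070875 / 0.07988625 ≈ 0.887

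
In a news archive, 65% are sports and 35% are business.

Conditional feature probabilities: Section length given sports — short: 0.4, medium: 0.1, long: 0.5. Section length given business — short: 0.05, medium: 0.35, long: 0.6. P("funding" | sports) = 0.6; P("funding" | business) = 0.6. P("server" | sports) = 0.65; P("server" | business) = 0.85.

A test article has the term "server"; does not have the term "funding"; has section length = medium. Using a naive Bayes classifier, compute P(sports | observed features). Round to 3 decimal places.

0.289

sports: 0.65 × 0.1 × (1−0.6) × 0.65 = 0.0169
business: 0.35 × 0.35 × (1−0.6) × 0.85 = 0.04165
P(sports | x) = 0.0169 / 0.05855 ≈ 0.289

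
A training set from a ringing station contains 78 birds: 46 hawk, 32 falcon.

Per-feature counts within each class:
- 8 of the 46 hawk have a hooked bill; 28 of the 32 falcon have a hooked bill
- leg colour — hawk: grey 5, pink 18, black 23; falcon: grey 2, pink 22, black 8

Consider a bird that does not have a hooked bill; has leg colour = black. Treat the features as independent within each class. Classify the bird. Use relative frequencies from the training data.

hawk: (46/78) × (38/46) × (23/46) ≈ 0.24359
falcon: (32/78) × (4/32) × (8/32) ≈ 0.0128205
Highest score → hawk.

hawk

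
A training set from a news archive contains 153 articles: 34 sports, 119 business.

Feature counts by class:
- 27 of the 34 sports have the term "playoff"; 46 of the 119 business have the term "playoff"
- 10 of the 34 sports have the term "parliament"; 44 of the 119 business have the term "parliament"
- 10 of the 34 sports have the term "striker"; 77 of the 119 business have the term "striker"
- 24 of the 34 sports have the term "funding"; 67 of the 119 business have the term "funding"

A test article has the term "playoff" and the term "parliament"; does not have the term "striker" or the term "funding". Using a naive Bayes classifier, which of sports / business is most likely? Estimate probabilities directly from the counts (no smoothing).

business

sports: (34/153) × (27/34) × (10/34) × (24/34) × (10/34) ≈ 0.0107757
business: (119/153) × (46/119) × (44/119) × (42/119) × (52/119) ≈ 0.0171447
Highest score → business.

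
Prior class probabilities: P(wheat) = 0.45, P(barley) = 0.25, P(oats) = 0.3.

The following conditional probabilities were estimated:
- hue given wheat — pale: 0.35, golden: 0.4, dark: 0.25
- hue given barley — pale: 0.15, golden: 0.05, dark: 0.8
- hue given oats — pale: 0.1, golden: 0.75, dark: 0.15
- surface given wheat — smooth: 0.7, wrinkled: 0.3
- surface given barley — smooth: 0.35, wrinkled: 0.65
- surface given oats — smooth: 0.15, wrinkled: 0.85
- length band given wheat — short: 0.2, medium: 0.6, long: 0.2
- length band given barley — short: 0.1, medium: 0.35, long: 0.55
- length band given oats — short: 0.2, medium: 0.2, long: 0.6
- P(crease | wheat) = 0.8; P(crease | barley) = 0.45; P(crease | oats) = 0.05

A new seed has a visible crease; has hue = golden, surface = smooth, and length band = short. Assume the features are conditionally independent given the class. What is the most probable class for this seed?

wheat: 0.45 × 0.4 × 0.7 × 0.2 × 0.8 = 0.02016
barley: 0.25 × 0.05 × 0.35 × 0.1 × 0.45 = 0.000196875
oats: 0.3 × 0.75 × 0.15 × 0.2 × 0.05 = 0.0003375
Highest score → wheat.

wheat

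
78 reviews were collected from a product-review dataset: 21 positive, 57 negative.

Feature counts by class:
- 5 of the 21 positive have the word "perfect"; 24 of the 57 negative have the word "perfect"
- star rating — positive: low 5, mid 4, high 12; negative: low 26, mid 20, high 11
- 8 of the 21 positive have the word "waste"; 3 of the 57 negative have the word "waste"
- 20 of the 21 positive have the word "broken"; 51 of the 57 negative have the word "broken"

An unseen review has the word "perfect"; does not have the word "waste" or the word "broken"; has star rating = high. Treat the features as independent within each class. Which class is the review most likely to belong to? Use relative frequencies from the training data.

negative

positive: (21/78) × (5/21) × (12/21) × (13/21) × (1/21) ≈ 0.0010798
negative: (57/78) × (24/57) × (11/57) × (54/57) × (6/57) ≈ 0.00592147
Highest score → negative.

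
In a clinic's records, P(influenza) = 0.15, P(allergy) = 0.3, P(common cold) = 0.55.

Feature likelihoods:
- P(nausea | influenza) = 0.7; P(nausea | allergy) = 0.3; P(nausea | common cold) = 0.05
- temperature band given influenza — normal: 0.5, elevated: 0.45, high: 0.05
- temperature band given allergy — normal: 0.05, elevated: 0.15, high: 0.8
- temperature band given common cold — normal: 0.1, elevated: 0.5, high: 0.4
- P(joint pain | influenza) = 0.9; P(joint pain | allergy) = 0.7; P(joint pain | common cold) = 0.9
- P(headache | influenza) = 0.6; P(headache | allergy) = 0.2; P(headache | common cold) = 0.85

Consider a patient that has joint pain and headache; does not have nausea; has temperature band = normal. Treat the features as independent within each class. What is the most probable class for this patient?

influenza: 0.15 × (1−0.7) × 0.5 × 0.9 × 0.6 = 0.01215
allergy: 0.3 × (1−0.3) × 0.05 × 0.7 × 0.2 = 0.00147
common cold: 0.55 × (1−0.05) × 0.1 × 0.9 × 0.85 = 0.03997125
Highest score → common cold.

common cold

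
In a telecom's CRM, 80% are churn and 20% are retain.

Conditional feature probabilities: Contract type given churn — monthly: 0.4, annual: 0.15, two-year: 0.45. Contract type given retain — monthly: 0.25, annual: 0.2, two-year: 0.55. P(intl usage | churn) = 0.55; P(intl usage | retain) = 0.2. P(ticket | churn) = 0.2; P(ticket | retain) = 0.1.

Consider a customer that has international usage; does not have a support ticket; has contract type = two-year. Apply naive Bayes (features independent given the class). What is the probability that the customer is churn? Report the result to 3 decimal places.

churn: 0.8 × 0.45 × 0.55 × (1−0.2) = 0.1584
retain: 0.2 × 0.55 × 0.2 × (1−0.1) = 0.0198
P(churn | x) = 0.1584 / 0.1782 ≈ 0.889

0.889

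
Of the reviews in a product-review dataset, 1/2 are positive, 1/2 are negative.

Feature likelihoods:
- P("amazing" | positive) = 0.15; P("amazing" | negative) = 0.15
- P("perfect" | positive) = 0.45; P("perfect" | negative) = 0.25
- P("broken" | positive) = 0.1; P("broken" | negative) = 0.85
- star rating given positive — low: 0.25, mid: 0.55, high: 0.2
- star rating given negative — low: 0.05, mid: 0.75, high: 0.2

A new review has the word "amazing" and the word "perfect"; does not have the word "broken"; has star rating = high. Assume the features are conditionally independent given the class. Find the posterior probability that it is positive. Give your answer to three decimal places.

0.915

positive: 0.5 × 0.15 × 0.45 × (1−0.1) × 0.2 = 0.006075
negative: 0.5 × 0.15 × 0.25 × (1−0.85) × 0.2 = 0.0005625
P(positive | x) = 0.006075 / 0.0066375 ≈ 0.915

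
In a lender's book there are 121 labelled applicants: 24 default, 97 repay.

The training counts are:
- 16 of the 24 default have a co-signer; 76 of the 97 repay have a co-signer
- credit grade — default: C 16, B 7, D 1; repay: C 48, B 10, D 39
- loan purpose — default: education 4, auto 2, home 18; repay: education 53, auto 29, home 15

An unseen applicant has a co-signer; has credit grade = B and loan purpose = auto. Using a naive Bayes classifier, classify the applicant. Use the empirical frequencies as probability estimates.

repay

default: (24/121) × (16/24) × (7/24) × (2/24) ≈ 0.00321396
repay: (97/121) × (76/97) × (10/97) × (29/97) ≈ 0.019359
Highest score → repay.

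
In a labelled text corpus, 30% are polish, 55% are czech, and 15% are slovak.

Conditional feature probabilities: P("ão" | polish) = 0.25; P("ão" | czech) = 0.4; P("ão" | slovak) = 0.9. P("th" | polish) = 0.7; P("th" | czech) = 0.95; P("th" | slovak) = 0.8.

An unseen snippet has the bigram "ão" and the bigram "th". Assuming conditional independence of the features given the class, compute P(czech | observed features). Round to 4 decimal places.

polish: 0.3 × 0.25 × 0.7 = 0.0525
czech: 0.55 × 0.4 × 0.95 = 0.209
slovak: 0.15 × 0.9 × 0.8 = 0.108
P(czech | x) = 0.209 / 0.3695 ≈ 0.5656

0.5656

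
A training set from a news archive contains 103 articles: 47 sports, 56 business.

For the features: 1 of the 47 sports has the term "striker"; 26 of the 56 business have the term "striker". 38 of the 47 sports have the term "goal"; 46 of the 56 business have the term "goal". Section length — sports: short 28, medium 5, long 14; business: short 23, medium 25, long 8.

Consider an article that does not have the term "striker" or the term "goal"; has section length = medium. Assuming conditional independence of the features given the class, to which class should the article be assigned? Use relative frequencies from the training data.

business

sports: (47/103) × (46/47) × (9/47) × (5/47) ≈ 0.00909782
business: (56/103) × (30/56) × (10/56) × (25/56) ≈ 0.0232192
Highest score → business.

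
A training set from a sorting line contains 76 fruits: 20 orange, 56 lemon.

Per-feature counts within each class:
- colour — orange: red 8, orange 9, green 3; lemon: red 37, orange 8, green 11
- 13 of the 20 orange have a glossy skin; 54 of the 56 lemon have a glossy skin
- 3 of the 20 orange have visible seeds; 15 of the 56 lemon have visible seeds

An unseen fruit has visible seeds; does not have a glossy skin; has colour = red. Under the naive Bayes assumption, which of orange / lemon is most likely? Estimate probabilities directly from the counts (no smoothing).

orange: (20/76) × (8/20) × (7/20) × (3/20) ≈ 0.00552632
lemon: (56/76) × (37/56) × (2/56) × (15/56) ≈ 0.00465729
Highest score → orange.

orange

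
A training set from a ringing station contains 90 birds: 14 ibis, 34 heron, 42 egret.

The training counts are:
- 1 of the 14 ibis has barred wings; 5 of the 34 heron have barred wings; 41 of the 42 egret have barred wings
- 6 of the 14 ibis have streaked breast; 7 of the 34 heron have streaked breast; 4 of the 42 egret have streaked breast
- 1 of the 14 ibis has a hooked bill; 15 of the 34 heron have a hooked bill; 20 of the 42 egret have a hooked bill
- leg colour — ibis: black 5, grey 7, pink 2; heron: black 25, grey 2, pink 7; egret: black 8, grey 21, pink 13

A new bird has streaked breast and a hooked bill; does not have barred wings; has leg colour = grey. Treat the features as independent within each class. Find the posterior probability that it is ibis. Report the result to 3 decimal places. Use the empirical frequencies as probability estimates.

0.528

ibis: (14/90) × (13/14) × (6/14) × (1/14) × (7/14) ≈ 0.00221088
heron: (34/90) × (29/34) × (7/34) × (15/34) × (2/34) ≈ 0.00172162
egret: (42/90) × (1/42) × (4/42) × (20/42) × (21/42) ≈ 0.000251953
P(ibis | x) = 0.00221088 / 0.004184453 ≈ 0.528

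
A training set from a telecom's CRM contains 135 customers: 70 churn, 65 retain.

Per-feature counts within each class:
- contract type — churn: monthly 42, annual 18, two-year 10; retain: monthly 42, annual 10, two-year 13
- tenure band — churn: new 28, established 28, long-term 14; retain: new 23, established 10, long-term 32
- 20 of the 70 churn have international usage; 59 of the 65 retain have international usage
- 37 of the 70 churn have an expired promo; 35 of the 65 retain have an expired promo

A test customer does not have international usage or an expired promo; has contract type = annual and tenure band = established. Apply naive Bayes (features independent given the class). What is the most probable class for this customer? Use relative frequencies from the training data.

churn: (70/135) × (18/70) × (28/70) × (50/70) × (33/70) ≈ 0.0179592
retain: (65/135) × (10/65) × (10/65) × (6/65) × (30/65) ≈ 0.000485511
Highest score → churn.

churn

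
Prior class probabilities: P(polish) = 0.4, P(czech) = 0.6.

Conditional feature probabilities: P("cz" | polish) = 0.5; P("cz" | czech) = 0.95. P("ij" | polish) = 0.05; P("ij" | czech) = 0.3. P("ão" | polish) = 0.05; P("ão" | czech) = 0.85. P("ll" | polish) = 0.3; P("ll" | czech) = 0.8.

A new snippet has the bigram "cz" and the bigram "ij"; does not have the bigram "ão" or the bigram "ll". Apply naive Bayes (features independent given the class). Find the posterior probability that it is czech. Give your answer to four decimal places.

polish: 0.4 × 0.5 × 0.05 × (1−0.05) × (1−0.3) = 0.00665
czech: 0.6 × 0.95 × 0.3 × (1−0.85) × (1−0.8) = 0.00513
P(czech | x) = 0.00513 / 0.01178 ≈ 0.4355

0.4355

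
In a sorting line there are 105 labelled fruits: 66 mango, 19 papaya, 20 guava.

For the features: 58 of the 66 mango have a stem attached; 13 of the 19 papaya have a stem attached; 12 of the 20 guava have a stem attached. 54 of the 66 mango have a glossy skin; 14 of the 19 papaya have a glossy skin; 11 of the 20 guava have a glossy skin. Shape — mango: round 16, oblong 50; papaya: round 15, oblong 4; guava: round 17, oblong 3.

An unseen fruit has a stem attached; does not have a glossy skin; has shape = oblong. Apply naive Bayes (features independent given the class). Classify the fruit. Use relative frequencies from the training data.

mango

mango: (66/105) × (58/66) × (12/66) × (50/66) ≈ 0.0760855
papaya: (19/105) × (13/19) × (5/19) × (4/19) ≈ 0.00685925
guava: (20/105) × (12/20) × (9/20) × (3/20) ≈ 0.00771429
Highest score → mango.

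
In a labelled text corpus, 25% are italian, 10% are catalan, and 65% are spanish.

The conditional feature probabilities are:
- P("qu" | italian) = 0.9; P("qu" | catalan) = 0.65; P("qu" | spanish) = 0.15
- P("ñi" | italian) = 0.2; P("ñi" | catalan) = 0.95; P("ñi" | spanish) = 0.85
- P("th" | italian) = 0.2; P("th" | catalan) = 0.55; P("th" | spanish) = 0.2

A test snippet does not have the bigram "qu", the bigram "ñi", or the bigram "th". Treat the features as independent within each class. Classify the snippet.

spanish

italian: 0.25 × (1−0.9) × (1−0.2) × (1−0.2) = 0.016
catalan: 0.1 × (1−0.65) × (1−0.95) × (1−0.55) = 0.0007875
spanish: 0.65 × (1−0.15) × (1−0.85) × (1−0.2) = 0.0663
Highest score → spanish.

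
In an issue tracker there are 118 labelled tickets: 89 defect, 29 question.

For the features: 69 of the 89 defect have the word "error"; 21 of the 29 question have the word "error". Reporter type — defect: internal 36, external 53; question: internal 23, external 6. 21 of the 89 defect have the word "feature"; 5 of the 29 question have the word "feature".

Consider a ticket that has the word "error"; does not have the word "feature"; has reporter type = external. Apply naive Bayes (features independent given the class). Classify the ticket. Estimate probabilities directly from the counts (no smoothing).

defect

defect: (89/118) × (69/89) × (53/89) × (68/89) ≈ 0.266055
question: (29/118) × (21/29) × (6/29) × (24/29) ≈ 0.0304722
Highest score → defect.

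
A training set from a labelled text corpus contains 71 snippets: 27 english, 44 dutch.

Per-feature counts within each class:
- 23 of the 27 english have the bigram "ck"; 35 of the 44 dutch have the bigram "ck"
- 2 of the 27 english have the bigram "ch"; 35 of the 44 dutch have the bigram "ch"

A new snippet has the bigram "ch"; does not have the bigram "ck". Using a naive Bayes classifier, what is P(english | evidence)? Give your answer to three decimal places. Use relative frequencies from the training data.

english: (27/71) × (4/27) × (2/27) ≈ 0.00417319
dutch: (44/71) × (9/44) × (35/44) ≈ 0.100832
P(english | x) = 0.00417319 / 0.10500519 ≈ 0.040

0.040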